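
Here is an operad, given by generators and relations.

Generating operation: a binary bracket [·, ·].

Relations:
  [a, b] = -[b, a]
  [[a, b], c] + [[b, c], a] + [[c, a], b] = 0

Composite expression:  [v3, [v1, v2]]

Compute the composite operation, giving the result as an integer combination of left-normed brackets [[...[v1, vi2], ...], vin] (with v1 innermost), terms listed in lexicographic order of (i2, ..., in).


-[[v1, v2], v3]

In the tensor algebra, words opening v1 carry the v1-anchored form.
Composite bracket: [v3, [v1, v2]]
Expanding via [a, b] = ab - ba: 4 signed words (2^2 = 4).
Words beginning with v1 determine it all:
  from v1v2v3, sign -1: term -[[v1, v2], v3]


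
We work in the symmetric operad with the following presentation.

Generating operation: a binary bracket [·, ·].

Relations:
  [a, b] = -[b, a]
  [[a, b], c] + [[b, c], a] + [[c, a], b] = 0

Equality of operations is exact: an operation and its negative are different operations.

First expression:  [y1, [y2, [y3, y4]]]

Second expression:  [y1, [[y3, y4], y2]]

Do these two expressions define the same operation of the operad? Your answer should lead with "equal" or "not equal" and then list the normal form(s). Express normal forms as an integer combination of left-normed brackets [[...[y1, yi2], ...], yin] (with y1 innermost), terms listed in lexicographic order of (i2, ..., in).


The first expression, normalized: [[[y1, y2], y3], y4] - [[[y1, y2], y4], y3] - [[[y1, y3], y4], y2] + [[[y1, y4], y3], y2]
The second expression, normalized: -[[[y1, y2], y3], y4] + [[[y1, y2], y4], y3] + [[[y1, y3], y4], y2] - [[[y1, y4], y3], y2]
The forms do not match — not equal.

not equal — first [[[y1, y2], y3], y4] - [[[y1, y2], y4], y3] - [[[y1, y3], y4], y2] + [[[y1, y4], y3], y2], second -[[[y1, y2], y3], y4] + [[[y1, y2], y4], y3] + [[[y1, y3], y4], y2] - [[[y1, y4], y3], y2]


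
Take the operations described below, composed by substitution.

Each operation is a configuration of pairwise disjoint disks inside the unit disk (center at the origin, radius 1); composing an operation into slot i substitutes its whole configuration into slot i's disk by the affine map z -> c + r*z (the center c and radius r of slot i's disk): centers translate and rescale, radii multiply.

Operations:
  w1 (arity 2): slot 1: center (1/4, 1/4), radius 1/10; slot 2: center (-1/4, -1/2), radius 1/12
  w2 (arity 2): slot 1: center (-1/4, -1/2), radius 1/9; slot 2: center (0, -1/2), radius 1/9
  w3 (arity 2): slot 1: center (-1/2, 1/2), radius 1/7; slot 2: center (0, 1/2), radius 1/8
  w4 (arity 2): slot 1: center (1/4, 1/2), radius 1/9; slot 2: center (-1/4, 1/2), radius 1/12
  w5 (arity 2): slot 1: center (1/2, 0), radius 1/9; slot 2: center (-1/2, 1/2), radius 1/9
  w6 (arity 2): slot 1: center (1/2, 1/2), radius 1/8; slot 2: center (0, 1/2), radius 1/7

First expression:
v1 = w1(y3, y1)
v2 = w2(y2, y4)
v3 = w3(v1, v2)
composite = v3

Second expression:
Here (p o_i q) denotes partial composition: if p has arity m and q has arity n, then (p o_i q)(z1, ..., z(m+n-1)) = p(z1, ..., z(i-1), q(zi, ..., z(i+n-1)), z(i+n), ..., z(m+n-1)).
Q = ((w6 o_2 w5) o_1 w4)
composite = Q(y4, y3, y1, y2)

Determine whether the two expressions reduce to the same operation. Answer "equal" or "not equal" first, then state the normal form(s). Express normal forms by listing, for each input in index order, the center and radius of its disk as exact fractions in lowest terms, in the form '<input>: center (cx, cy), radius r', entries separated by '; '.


not equal; first: y1: center (-15/28, 3/7), radius 1/84; y2: center (-1/32, 7/16), radius 1/72; y3: center (-13/28, 15/28), radius 1/70; y4: center (0, 7/16), radius 1/72; second: y1: center (1/14, 1/2), radius 1/63; y2: center (-1/14, 4/7), radius 1/63; y3: center (15/32, 9/16), radius 1/96; y4: center (17/32, 9/16), radius 1/72


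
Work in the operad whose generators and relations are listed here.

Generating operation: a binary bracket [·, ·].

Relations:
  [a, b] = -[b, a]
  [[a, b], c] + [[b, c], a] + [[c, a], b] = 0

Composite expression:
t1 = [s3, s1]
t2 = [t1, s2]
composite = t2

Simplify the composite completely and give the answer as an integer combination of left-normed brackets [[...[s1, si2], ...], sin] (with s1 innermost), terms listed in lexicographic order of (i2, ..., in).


-[[s1, s3], s2]

A multilinear Lie element is pinned by s1-initial words (s1 innermost).
Composite bracket: [[s3, s1], s2]
Applying ab - ba throughout gives 4 signed words (2^2 = 4).
Words beginning with s1 determine it all:
  sign of s1s3s2 is -1, so it contributes -[[s1, s3], s2]


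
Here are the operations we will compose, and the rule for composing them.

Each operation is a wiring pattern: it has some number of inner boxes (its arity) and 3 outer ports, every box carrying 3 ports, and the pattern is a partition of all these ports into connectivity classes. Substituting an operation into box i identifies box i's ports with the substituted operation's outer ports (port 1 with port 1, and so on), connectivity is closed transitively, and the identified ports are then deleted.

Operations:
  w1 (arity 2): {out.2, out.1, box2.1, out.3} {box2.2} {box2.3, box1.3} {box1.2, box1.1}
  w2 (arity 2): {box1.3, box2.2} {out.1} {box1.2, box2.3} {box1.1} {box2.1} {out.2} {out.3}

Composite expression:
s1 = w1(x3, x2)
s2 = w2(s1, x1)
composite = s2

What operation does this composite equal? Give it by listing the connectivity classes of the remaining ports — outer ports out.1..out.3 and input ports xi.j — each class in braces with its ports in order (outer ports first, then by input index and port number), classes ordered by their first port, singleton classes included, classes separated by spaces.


{out.1} {out.2} {out.3} {x1.1} {x1.2, x1.3, x2.1} {x2.2} {x2.3, x3.3} {x3.1, x3.2}

Two ports join when wires chain via w2-identified ports.
stage w1: inputs (x3, x2), connectivity {out.1, out.2, out.3, x2.1} {x2.2} {x2.3, x3.3} {x3.1, x3.2}, out.j its boundary
stage w2: inputs (x3, x2, x1), connectivity {out.1} {out.2} {out.3} {x1.1} {x1.2, x1.3, x2.1} {x2.2} {x2.3, x3.3} {x3.1, x3.2}, out.j its boundary


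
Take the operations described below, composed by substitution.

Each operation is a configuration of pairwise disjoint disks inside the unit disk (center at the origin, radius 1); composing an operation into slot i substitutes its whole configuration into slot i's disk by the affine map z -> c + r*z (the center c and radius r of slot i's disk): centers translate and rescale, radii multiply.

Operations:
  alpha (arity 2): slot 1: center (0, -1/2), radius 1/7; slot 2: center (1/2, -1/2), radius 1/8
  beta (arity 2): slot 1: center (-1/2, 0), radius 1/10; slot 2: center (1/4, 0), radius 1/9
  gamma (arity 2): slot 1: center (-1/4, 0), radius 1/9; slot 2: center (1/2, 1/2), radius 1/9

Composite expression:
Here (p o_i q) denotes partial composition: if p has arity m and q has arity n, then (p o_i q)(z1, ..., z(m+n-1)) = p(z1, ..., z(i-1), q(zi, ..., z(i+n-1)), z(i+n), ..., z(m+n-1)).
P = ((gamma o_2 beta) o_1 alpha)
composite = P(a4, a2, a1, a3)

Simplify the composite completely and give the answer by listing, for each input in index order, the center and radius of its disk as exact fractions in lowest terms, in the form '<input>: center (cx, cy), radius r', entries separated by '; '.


a1: center (4/9, 1/2), radius 1/90; a2: center (-7/36, -1/18), radius 1/72; a3: center (19/36, 1/2), radius 1/81; a4: center (-1/4, -1/18), radius 1/63

Follow each a-input down from gamma: c' goes to c + r*c', radius to r*r'.
a4: after 2 affine steps, its disk has center (-1/4, -1/18), radius 1/63
a2: after 2 affine steps, its disk has center (-7/36, -1/18), radius 1/72
a1: after 2 affine steps, its disk has center (4/9, 1/2), radius 1/90
a3: after 2 affine steps, its disk has center (19/36, 1/2), radius 1/81


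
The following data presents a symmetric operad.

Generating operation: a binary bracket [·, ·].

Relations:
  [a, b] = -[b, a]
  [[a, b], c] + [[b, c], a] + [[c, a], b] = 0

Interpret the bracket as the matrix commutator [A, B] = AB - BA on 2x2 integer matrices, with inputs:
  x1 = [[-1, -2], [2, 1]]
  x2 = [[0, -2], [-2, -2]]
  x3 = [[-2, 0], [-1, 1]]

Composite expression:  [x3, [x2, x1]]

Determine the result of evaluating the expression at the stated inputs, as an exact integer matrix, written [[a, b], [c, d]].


[[-8, 24], [16, 8]]


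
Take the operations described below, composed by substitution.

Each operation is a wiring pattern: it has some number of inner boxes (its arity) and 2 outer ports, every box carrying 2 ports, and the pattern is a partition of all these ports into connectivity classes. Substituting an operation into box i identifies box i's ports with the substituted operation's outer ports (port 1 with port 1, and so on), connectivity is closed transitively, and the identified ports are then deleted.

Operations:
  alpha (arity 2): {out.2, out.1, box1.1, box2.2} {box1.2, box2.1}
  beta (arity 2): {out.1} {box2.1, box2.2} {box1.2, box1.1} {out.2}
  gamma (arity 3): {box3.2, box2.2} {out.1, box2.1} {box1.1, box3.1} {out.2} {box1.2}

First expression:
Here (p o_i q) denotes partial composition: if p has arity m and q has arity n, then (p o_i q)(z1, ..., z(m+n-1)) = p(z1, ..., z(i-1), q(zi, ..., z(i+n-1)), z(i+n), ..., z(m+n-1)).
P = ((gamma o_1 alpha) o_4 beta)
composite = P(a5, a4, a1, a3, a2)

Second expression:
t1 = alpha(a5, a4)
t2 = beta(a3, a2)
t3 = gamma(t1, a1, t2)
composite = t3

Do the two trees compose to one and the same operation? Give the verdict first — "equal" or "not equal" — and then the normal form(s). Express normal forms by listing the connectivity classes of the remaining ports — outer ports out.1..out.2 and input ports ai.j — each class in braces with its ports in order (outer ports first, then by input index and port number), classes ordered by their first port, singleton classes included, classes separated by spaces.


equal: each reduces to {out.1, a1.1} {out.2} {a1.2} {a2.1, a2.2} {a3.1, a3.2} {a4.1, a5.2} {a4.2, a5.1}


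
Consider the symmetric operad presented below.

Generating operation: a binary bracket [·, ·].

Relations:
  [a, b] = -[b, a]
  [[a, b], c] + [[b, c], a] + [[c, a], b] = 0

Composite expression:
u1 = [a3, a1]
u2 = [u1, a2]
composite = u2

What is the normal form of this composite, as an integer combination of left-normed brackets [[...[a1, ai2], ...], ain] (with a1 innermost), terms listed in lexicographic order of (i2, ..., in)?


Left-normed coefficients sit on the a1-initial expansion words.
Composite bracket: [[a3, a1], a2]
Each bracket splits as ab - ba, giving 4 signed words (2^2 = 4).
Only words starting with a1 matter:
  the word a1a3a2 carries sign -1 and contributes -[[a1, a3], a2]

-[[a1, a3], a2]


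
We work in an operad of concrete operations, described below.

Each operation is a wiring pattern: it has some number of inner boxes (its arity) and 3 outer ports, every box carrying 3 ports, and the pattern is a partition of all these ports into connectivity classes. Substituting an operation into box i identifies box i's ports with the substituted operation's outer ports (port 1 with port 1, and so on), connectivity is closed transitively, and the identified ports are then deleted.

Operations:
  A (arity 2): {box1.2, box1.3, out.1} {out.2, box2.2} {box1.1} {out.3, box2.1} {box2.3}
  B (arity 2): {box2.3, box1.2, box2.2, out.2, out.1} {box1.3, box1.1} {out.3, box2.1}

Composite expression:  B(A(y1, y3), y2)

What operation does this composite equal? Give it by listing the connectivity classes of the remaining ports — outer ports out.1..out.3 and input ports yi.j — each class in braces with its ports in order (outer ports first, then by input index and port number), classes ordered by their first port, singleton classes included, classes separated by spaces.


Treat the ports identified at B as solder joints: merge, then drop.
through A, on inputs (y1, y3): {out.1, y1.2, y1.3} {out.2, y3.2} {out.3, y3.1} {y1.1} {y3.3} (out.j = stage outer ports)
through B, on inputs (y1, y3, y2): {out.1, out.2, y2.2, y2.3, y3.2} {out.3, y2.1} {y1.1} {y1.2, y1.3, y3.1} {y3.3} (out.j = stage outer ports)

{out.1, out.2, y2.2, y2.3, y3.2} {out.3, y2.1} {y1.1} {y1.2, y1.3, y3.1} {y3.3}


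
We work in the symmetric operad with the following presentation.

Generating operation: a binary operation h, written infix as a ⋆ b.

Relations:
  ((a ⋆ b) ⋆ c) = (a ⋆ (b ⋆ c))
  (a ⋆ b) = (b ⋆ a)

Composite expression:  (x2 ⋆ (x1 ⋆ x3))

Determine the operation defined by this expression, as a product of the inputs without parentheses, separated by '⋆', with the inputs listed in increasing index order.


x1 ⋆ x2 ⋆ x3


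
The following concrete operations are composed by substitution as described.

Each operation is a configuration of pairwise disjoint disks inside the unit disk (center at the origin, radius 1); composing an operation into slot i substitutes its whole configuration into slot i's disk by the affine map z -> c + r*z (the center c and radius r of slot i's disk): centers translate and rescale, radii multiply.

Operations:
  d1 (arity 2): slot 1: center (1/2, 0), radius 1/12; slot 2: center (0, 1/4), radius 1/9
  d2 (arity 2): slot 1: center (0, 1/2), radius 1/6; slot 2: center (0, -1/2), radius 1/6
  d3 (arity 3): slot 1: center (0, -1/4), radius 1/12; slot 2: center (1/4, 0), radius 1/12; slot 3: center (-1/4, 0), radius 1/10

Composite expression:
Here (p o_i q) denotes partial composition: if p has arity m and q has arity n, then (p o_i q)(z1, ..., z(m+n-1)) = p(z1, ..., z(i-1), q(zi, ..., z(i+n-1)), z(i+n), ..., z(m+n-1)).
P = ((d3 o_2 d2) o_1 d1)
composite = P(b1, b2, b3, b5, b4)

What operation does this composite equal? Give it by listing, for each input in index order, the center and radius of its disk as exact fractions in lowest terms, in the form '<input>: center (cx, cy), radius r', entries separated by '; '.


Only the slot chain above each b matters under d3; compose those maps.
b1: after 2 affine steps, its disk has center (1/24, -1/4), radius 1/144
b2: after 2 affine steps, its disk has center (0, -11/48), radius 1/108
b3: after 2 affine steps, its disk has center (1/4, 1/24), radius 1/72
b5: after 2 affine steps, its disk has center (1/4, -1/24), radius 1/72
b4: after 1 affine step, its disk has center (-1/4, 0), radius 1/10

b1: center (1/24, -1/4), radius 1/144; b2: center (0, -11/48), radius 1/108; b3: center (1/4, 1/24), radius 1/72; b4: center (-1/4, 0), radius 1/10; b5: center (1/4, -1/24), radius 1/72


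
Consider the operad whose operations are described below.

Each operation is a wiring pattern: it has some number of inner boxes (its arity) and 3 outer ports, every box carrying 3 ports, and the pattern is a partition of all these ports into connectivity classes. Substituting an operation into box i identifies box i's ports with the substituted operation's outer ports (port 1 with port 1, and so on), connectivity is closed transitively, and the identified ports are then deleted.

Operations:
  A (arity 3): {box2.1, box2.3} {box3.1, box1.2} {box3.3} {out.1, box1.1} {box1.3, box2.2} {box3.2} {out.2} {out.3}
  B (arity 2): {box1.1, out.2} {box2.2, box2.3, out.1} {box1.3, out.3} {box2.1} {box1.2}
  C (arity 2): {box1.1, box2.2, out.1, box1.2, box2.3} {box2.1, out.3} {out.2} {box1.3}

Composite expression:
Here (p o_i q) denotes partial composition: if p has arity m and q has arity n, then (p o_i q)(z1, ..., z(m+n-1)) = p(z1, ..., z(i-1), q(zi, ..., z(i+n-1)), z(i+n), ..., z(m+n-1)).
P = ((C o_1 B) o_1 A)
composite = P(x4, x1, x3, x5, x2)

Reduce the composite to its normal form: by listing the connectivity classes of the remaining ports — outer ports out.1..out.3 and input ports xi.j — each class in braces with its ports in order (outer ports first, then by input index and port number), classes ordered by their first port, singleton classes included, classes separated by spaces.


Connectivity passes through glued C-boundaries; trace each wire chain.
the subtree at A composes to {out.1, x4.1} {out.2} {out.3} {x1.1, x1.3} {x1.2, x4.3} {x3.1, x4.2} {x3.2} {x3.3} on (x4, x1, x3); out.j = own outer ports
the subtree at B composes to {out.1, x5.2, x5.3} {out.2, x4.1} {out.3} {x1.1, x1.3} {x1.2, x4.3} {x3.1, x4.2} {x3.2} {x3.3} {x5.1} on (x4, x1, x3, x5); out.j = own outer ports
the subtree at C composes to {out.1, x2.2, x2.3, x4.1, x5.2, x5.3} {out.2} {out.3, x2.1} {x1.1, x1.3} {x1.2, x4.3} {x3.1, x4.2} {x3.2} {x3.3} {x5.1} on (x4, x1, x3, x5, x2); out.j = own outer ports

{out.1, x2.2, x2.3, x4.1, x5.2, x5.3} {out.2} {out.3, x2.1} {x1.1, x1.3} {x1.2, x4.3} {x3.1, x4.2} {x3.2} {x3.3} {x5.1}


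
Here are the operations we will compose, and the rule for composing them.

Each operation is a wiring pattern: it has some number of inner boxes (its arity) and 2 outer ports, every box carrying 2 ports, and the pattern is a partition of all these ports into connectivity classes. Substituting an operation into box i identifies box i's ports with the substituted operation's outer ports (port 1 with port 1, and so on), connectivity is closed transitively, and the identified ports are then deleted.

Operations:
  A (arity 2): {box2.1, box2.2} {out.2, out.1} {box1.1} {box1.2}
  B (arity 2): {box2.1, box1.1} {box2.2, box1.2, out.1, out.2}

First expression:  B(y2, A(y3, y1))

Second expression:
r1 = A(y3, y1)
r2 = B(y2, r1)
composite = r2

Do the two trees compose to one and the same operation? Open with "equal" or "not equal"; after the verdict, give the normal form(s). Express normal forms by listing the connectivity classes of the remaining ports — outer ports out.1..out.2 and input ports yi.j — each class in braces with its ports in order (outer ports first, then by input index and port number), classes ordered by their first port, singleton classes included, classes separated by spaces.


equal; the common form is {out.1, out.2, y2.1, y2.2} {y1.1, y1.2} {y3.1} {y3.2}

Normal form of the first expression: {out.1, out.2, y2.1, y2.2} {y1.1, y1.2} {y3.1} {y3.2}
Normal form of the second expression: {out.1, out.2, y2.1, y2.2} {y1.1, y1.2} {y3.1} {y3.2}
Both agree, so they are equal.


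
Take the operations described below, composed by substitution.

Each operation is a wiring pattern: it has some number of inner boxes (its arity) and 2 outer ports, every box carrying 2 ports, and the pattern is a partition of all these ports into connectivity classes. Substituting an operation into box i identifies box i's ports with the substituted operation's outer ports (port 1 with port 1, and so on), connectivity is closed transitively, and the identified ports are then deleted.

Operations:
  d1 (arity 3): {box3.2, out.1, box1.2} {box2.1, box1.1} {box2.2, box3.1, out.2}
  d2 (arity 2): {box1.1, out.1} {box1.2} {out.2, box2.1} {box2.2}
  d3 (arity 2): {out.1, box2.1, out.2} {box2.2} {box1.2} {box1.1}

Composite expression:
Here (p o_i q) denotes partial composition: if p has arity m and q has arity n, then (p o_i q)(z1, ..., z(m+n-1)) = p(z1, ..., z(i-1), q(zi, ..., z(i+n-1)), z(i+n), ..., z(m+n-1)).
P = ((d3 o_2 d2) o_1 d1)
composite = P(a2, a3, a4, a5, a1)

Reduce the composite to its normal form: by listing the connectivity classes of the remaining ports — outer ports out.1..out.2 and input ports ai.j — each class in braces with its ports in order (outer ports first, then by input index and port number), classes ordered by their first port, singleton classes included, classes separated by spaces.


{out.1, out.2, a5.1} {a1.1} {a1.2} {a2.1, a3.1} {a2.2, a4.2} {a3.2, a4.1} {a5.2}


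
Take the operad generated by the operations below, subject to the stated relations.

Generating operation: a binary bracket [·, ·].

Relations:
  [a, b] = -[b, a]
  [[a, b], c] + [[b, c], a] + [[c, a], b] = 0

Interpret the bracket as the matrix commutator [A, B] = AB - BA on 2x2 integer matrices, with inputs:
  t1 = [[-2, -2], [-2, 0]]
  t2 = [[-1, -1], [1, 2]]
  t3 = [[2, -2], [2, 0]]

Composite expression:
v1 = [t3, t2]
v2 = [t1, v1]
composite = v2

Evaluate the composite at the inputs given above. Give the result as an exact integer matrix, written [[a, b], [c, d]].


[t3, t2] = [[0, -8], [-8, 0]]
[t1, [t3, t2]] = [[0, 16], [-16, 0]]

[[0, 16], [-16, 0]]


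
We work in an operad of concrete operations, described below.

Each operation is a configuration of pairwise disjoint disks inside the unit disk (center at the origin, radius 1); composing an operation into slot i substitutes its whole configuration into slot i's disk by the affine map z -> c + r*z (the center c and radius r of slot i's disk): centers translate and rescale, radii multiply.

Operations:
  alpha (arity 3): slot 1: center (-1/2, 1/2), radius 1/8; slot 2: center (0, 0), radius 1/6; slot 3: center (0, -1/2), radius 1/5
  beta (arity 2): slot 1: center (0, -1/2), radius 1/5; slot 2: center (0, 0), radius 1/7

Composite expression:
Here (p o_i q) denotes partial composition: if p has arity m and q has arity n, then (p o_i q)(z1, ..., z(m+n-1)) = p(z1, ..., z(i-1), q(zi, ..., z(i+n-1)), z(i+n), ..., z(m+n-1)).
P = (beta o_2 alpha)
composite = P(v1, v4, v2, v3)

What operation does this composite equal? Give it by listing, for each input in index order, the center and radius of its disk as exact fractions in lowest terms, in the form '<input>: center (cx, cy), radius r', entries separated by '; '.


v1: center (0, -1/2), radius 1/5; v2: center (0, 0), radius 1/42; v3: center (0, -1/14), radius 1/35; v4: center (-1/14, 1/14), radius 1/56

Affine substitution under beta: radii multiply and v-centers shift.
tracing v1 down its 1-map path: center (0, -1/2), radius 1/5
tracing v4 down its 2-map path: center (-1/14, 1/14), radius 1/56
tracing v2 down its 2-map path: center (0, 0), radius 1/42
tracing v3 down its 2-map path: center (0, -1/14), radius 1/35


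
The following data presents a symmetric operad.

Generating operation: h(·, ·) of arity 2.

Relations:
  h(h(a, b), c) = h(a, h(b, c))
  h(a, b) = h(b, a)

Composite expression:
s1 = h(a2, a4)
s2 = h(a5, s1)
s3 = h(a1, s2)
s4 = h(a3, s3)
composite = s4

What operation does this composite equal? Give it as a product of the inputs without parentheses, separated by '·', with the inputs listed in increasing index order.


a1 · a2 · a3 · a4 · a5


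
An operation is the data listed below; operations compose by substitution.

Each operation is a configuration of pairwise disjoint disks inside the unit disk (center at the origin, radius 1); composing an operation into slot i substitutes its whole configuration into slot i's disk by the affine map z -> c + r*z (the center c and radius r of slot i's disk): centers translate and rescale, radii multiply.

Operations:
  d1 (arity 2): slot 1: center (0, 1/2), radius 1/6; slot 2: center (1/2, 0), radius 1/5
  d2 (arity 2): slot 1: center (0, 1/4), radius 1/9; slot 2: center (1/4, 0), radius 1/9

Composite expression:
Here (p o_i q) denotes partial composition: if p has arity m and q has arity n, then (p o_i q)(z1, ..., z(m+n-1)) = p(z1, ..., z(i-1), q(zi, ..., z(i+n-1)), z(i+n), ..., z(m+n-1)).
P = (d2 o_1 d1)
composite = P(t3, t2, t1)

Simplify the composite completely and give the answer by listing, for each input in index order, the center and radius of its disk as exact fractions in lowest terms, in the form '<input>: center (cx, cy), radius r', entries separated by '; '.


t1: center (1/4, 0), radius 1/9; t2: center (1/18, 1/4), radius 1/45; t3: center (0, 11/36), radius 1/54

Each t-disk chains the slot maps above it in d2; radii multiply.
input t3: composing its 2 substitution steps yields center (0, 11/36), radius 1/54
input t2: composing its 2 substitution steps yields center (1/18, 1/4), radius 1/45
input t1: composing its 1 substitution step yields center (1/4, 0), radius 1/9


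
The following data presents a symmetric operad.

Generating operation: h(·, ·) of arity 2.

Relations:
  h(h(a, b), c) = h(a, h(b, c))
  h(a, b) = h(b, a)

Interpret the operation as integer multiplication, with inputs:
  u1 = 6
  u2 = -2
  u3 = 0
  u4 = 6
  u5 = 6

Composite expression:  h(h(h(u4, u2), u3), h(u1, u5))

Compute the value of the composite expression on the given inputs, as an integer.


0

h(u4, u2) = -12
h(h(u4, u2), u3) = 0
h(u1, u5) = 36
h(h(h(u4, u2), u3), h(u1, u5)) = 0


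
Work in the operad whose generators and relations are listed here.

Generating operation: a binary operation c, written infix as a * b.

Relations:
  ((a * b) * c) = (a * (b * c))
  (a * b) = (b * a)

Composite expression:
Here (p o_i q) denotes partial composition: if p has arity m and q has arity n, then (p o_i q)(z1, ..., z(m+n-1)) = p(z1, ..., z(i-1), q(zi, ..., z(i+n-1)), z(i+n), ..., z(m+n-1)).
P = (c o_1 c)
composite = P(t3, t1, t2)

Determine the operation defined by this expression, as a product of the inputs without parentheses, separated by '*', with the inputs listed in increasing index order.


t1 * t2 * t3

With c associative and commutative, the t-input set is all that matters.
(t3 * t1) flattens to t3 * t1
((t3 * t1) * t2) flattens to t3 * t1 * t2
commutativity sorts the factors: t1 * t2 * t3


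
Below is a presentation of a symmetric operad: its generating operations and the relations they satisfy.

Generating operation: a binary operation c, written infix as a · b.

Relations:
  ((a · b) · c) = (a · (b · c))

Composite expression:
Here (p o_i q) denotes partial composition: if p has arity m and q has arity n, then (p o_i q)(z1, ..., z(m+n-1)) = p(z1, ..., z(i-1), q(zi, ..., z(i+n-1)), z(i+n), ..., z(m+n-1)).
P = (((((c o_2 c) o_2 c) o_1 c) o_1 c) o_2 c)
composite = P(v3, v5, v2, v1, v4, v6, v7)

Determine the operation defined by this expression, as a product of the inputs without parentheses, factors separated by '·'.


v3 · v5 · v2 · v1 · v4 · v6 · v7

Every regrouping of c is equal, so read the v-inputs in written order.
(v5 · v2) collapses to v5 · v2
(v3 · (v5 · v2)) collapses to v3 · v5 · v2
((v3 · (v5 · v2)) · v1) collapses to v3 · v5 · v2 · v1
(v4 · v6) collapses to v4 · v6
((v4 · v6) · v7) collapses to v4 · v6 · v7
(((v3 · (v5 · v2)) · v1) · ((v4 · v6) · v7)) collapses to v3 · v5 · v2 · v1 · v4 · v6 · v7


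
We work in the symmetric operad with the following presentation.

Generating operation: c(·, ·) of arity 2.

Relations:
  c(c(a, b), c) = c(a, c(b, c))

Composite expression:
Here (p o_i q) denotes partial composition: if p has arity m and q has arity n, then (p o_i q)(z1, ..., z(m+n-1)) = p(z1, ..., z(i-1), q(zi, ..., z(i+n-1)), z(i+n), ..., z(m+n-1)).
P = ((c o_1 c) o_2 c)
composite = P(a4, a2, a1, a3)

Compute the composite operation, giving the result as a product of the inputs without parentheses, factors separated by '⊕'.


a4 ⊕ a2 ⊕ a1 ⊕ a3

Associativity of c dissolves the nesting; only the a-input order survives.
c(a2, a1) collapses to a2 ⊕ a1
c(a4, c(a2, a1)) collapses to a4 ⊕ a2 ⊕ a1
c(c(a4, c(a2, a1)), a3) collapses to a4 ⊕ a2 ⊕ a1 ⊕ a3


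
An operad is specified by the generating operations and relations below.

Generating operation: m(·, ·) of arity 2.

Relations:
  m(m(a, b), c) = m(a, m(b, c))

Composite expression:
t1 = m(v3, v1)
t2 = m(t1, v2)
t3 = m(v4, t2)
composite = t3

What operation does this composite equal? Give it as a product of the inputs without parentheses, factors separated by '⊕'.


The m-tree's shape is irrelevant; the v-reading-order decides.
m(v3, v1) spells out as v3 ⊕ v1
m(m(v3, v1), v2) spells out as v3 ⊕ v1 ⊕ v2
m(v4, m(m(v3, v1), v2)) spells out as v4 ⊕ v3 ⊕ v1 ⊕ v2

v4 ⊕ v3 ⊕ v1 ⊕ v2


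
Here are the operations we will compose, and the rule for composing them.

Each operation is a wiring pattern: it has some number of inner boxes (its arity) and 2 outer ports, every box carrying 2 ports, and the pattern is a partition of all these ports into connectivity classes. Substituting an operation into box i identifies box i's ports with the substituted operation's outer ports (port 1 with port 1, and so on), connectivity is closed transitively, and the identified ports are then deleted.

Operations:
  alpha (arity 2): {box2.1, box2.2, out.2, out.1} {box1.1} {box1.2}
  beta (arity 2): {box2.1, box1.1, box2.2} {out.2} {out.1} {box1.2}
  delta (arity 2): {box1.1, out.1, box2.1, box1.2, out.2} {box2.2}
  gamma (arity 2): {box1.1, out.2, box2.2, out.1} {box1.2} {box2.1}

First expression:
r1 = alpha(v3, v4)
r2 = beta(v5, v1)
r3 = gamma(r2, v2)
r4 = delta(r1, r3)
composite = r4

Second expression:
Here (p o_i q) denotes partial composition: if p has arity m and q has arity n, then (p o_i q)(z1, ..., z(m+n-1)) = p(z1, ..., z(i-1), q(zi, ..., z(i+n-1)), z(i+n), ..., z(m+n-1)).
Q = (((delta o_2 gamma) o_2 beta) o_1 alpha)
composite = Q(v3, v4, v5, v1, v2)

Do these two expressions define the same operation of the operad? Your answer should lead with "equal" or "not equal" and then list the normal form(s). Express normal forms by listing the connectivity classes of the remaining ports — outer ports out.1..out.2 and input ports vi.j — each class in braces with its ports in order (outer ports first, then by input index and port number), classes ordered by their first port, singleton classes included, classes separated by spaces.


In normal form, the first expression is {out.1, out.2, v2.2, v4.1, v4.2} {v1.1, v1.2, v5.1} {v2.1} {v3.1} {v3.2} {v5.2}
In normal form, the second expression is {out.1, out.2, v2.2, v4.1, v4.2} {v1.1, v1.2, v5.1} {v2.1} {v3.1} {v3.2} {v5.2}
The normal forms match — equal.

equal — both sides give {out.1, out.2, v2.2, v4.1, v4.2} {v1.1, v1.2, v5.1} {v2.1} {v3.1} {v3.2} {v5.2}


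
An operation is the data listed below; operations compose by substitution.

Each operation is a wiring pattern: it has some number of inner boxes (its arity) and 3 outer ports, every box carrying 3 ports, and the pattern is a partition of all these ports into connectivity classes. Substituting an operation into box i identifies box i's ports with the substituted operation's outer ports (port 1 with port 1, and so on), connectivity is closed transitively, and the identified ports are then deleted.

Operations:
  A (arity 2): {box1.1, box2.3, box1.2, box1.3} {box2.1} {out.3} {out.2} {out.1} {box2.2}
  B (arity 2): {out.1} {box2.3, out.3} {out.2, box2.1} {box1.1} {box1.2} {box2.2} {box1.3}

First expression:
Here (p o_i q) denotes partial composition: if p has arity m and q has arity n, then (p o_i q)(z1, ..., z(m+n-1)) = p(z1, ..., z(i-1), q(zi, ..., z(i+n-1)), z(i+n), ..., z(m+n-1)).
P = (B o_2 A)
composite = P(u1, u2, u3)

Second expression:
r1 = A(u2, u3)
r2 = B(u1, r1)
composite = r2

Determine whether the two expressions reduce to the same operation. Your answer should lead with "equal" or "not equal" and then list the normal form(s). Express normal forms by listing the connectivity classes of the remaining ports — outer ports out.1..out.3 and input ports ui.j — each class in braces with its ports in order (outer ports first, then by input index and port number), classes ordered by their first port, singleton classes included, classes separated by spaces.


equal — both sides give {out.1} {out.2} {out.3} {u1.1} {u1.2} {u1.3} {u2.1, u2.2, u2.3, u3.3} {u3.1} {u3.2}

Normal form of the first expression: {out.1} {out.2} {out.3} {u1.1} {u1.2} {u1.3} {u2.1, u2.2, u2.3, u3.3} {u3.1} {u3.2}
Normal form of the second expression: {out.1} {out.2} {out.3} {u1.1} {u1.2} {u1.3} {u2.1, u2.2, u2.3, u3.3} {u3.1} {u3.2}
The forms coincide; equal.


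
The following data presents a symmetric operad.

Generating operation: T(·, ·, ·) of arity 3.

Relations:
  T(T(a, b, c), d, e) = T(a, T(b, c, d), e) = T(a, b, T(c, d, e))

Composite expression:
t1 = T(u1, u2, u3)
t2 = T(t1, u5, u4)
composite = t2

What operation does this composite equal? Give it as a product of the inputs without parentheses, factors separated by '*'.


Associativity of T dissolves the nesting; only the u-input order survives.
T(u1, u2, u3) unparenthesizes to u1 * u2 * u3
T(T(u1, u2, u3), u5, u4) unparenthesizes to u1 * u2 * u3 * u5 * u4

u1 * u2 * u3 * u5 * u4


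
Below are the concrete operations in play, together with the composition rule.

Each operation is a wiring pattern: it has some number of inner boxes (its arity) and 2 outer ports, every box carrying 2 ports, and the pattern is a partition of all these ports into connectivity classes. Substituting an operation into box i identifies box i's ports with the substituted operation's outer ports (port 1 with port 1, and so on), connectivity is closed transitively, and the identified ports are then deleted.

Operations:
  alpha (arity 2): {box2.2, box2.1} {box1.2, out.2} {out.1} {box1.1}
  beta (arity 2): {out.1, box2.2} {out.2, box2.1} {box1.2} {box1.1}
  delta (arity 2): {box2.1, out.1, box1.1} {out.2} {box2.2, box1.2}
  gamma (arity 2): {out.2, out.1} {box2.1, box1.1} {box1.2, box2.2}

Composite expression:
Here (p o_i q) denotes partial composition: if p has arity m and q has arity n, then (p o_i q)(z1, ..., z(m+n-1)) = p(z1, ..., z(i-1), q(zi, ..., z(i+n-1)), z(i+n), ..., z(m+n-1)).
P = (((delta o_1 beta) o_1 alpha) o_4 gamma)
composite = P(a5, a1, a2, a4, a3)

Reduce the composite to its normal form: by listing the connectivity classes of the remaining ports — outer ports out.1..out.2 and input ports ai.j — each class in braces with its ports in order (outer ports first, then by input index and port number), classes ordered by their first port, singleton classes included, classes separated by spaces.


Two ports join when wires chain via delta-identified ports.
the subtree at alpha composes to {out.1} {out.2, a5.2} {a1.1, a1.2} {a5.1} on (a5, a1); out.j = own outer ports
the subtree at beta composes to {out.1, a2.2} {out.2, a2.1} {a1.1, a1.2} {a5.1} {a5.2} on (a5, a1, a2); out.j = own outer ports
the subtree at gamma composes to {out.1, out.2} {a3.1, a4.1} {a3.2, a4.2} on (a4, a3); out.j = own outer ports
the subtree at delta composes to {out.1, a2.1, a2.2} {out.2} {a1.1, a1.2} {a3.1, a4.1} {a3.2, a4.2} {a5.1} {a5.2} on (a5, a1, a2, a4, a3); out.j = own outer ports

{out.1, a2.1, a2.2} {out.2} {a1.1, a1.2} {a3.1, a4.1} {a3.2, a4.2} {a5.1} {a5.2}


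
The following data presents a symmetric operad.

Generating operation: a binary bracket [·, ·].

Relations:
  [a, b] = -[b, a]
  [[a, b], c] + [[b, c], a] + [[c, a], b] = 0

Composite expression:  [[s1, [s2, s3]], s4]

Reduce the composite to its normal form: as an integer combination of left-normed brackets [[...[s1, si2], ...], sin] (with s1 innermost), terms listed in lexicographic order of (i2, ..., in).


[[[s1, s2], s3], s4] - [[[s1, s3], s2], s4]

In the tensor algebra, words opening s1 carry the s1-anchored form.
Composite bracket: [[s1, [s2, s3]], s4]
Applying ab - ba throughout gives 8 signed words (2^3 = 8).
Keep just the words that open with s1:
  s1s2s3s4 appears with sign +1, giving the term +[[[s1, s2], s3], s4]
  s1s3s2s4 appears with sign -1, giving the term -[[[s1, s3], s2], s4]


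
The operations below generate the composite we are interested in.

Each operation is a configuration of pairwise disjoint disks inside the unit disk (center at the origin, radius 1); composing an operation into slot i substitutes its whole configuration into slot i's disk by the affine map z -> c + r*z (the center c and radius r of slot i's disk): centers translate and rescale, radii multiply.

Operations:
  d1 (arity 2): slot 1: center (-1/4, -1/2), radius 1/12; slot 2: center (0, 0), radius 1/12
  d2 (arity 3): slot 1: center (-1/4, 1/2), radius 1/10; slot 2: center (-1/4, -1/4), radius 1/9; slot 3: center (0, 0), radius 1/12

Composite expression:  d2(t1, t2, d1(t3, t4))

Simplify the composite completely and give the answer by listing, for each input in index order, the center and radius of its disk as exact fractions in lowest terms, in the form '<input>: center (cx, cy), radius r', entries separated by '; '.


t1: center (-1/4, 1/2), radius 1/10; t2: center (-1/4, -1/4), radius 1/9; t3: center (-1/48, -1/24), radius 1/144; t4: center (0, 0), radius 1/144

Affine substitution under d2: radii multiply and t-centers shift.
t1 passes through 1 substitution, ending at center (-1/4, 1/2), radius 1/10
t2 passes through 1 substitution, ending at center (-1/4, -1/4), radius 1/9
t3 passes through 2 substitutions, ending at center (-1/48, -1/24), radius 1/144
t4 passes through 2 substitutions, ending at center (0, 0), radius 1/144


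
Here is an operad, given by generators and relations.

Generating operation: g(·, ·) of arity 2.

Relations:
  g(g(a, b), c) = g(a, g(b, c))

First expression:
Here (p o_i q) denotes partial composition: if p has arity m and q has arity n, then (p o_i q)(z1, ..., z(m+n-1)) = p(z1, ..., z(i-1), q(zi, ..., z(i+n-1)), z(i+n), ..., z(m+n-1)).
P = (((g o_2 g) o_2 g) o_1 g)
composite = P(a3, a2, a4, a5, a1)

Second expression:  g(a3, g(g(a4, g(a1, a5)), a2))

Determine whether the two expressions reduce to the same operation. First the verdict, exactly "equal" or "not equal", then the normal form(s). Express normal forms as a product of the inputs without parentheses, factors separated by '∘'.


not equal — first a3 ∘ a2 ∘ a4 ∘ a5 ∘ a1, second a3 ∘ a4 ∘ a1 ∘ a5 ∘ a2

The first composite normalizes to a3 ∘ a2 ∘ a4 ∘ a5 ∘ a1
The second composite normalizes to a3 ∘ a4 ∘ a1 ∘ a5 ∘ a2
Distinct normal forms: not equal.


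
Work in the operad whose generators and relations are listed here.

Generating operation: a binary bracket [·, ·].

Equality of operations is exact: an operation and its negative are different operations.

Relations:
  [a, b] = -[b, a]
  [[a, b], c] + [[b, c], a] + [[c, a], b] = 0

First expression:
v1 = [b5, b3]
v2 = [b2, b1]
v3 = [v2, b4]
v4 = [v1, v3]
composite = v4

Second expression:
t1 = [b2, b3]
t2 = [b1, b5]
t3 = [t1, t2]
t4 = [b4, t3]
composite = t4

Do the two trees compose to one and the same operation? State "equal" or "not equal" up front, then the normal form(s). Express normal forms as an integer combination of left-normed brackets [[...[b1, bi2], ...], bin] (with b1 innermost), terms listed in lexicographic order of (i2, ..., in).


not equal: they reduce to -[[[[b1, b2], b4], b3], b5] + [[[[b1, b2], b4], b5], b3] and [[[[b1, b5], b2], b3], b4] - [[[[b1, b5], b3], b2], b4]


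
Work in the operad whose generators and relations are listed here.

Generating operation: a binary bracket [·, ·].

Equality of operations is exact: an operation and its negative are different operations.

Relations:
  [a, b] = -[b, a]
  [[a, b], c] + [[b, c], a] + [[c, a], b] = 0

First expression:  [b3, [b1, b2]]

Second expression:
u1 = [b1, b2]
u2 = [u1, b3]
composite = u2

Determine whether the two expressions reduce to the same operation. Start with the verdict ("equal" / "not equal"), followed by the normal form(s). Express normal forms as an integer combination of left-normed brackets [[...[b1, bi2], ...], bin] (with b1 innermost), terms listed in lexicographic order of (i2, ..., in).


not equal — first -[[b1, b2], b3], second [[b1, b2], b3]

The first expression reduces to -[[b1, b2], b3]
The second expression reduces to [[b1, b2], b3]
The forms do not match — not equal.


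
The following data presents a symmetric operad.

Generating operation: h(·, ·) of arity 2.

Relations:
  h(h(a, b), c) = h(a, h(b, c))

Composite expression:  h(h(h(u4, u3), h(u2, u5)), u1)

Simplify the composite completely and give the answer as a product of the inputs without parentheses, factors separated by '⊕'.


u4 ⊕ u3 ⊕ u2 ⊕ u5 ⊕ u1

Every regrouping of h is equal, so read the u-inputs in written order.
h(u4, u3) flattens to u4 ⊕ u3
h(u2, u5) flattens to u2 ⊕ u5
h(h(u4, u3), h(u2, u5)) flattens to u4 ⊕ u3 ⊕ u2 ⊕ u5
h(h(h(u4, u3), h(u2, u5)), u1) flattens to u4 ⊕ u3 ⊕ u2 ⊕ u5 ⊕ u1


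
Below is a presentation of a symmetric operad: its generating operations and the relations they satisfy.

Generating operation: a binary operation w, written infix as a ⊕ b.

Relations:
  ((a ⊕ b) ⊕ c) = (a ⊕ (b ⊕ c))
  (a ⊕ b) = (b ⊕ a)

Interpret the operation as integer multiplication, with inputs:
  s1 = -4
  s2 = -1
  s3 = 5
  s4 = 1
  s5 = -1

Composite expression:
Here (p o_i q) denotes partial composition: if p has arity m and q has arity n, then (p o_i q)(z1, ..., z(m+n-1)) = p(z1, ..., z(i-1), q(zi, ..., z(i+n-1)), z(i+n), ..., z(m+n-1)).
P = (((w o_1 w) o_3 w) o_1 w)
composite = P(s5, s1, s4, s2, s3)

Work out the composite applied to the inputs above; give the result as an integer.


(s5 ⊕ s1) = 4
((s5 ⊕ s1) ⊕ s4) = 4
(s2 ⊕ s3) = -5
(((s5 ⊕ s1) ⊕ s4) ⊕ (s2 ⊕ s3)) = -20

-20
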